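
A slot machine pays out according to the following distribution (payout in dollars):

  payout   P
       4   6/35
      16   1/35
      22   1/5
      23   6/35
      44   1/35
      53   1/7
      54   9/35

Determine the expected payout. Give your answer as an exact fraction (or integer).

E[X] = (6/35)·4 + (1/35)·16 + (1/5)·22 + (6/35)·23 + (1/35)·44 + (1/7)·53 + (9/35)·54
     = 161/5

161/5 dollars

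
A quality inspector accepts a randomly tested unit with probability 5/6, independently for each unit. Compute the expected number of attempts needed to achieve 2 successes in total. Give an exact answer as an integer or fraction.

By linearity (sum of 2 independent geometric waits), E[trials] = 2/p = 2/(5/6) = 12/5.

12/5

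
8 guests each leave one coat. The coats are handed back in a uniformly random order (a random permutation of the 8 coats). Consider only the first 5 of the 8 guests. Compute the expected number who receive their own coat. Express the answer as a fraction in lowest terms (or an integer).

Let Xᵢ = 1 if person i gets their own coat. For each i, P(Xᵢ=1) = 1/8.
By linearity of expectation, E[X₁+…+X_5] = 5·(1/8) = 5/8.

5/8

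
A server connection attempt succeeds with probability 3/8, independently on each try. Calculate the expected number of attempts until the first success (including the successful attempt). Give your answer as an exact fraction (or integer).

For a geometric distribution, E[trials] = 1/p = 1/(3/8) = 8/3.

8/3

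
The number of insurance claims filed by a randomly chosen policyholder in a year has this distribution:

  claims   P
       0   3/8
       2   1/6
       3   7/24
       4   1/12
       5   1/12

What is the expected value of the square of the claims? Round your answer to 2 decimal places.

6.71

E[X²] = (3/8)·0 + (1/6)·4 + (7/24)·9 + (1/12)·16 + (1/12)·25
     = 161/24 ≈ 6.71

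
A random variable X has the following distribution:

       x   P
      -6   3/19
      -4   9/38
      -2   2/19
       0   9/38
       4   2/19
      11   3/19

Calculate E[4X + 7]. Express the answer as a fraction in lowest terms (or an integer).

137/19

E[4x+7] = (3/19)·(-17) + (9/38)·(-9) + (2/19)·(-1) + (9/38)·7 + (2/19)·23 + (3/19)·51
     = 137/19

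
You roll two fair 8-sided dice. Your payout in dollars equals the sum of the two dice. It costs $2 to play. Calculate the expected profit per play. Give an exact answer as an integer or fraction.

Distribution of the sum of the two dice: 2 w.p. 1/64, 3 w.p. 1/32, 4 w.p. 3/64, 5 w.p. 1/16, 6 w.p. 5/64, 7 w.p. 3/32, …
E[payout] = (1/64)·2 + (1/32)·3 + (3/64)·4 + (1/16)·5 + (5/64)·6 + (3/32)·7 + (7/64)·8 + (1/8)·9 + (7/64)·10 + (3/32)·11 + (5/64)·12 + (1/16)·13 + (3/64)·14 + (1/32)·15 + (1/64)·16 = 9
Expected profit = 9 − 2 = 7

$7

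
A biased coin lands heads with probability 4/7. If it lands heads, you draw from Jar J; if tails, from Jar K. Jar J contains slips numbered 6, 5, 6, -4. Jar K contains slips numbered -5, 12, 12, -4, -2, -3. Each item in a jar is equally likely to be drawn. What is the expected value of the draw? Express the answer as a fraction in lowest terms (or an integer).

18/7

E[X | Jar J] = (6 + 5 + 6 − 4)/4 = 13/4
E[X | Jar K] = (-5 + 12 + 12 − 4 − 2 − 3)/6 = 5/3
E[X] = (4/7)·13/4 + (3/7)·5/3 = 18/7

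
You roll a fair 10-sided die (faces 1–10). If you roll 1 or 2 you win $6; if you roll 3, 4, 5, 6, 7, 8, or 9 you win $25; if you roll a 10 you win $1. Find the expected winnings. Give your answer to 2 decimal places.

E[payout] = (1/10)·1 + (1/5)·6 + (7/10)·25 = 94/5
≈ $18.80

$18.80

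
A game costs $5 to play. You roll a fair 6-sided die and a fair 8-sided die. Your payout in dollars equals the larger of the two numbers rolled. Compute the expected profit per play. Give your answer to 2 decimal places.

$0.23

Distribution of the larger of the two numbers rolled: 1 w.p. 1/48, 2 w.p. 1/16, 3 w.p. 5/48, 4 w.p. 7/48, 5 w.p. 3/16, 6 w.p. 11/48, …
E[payout] = (1/48)·1 + (1/16)·2 + (5/48)·3 + (7/48)·4 + (3/16)·5 + (11/48)·6 + (1/8)·7 + (1/8)·8 = 251/48
Expected profit = 251/48 − 5 = 11/48 ≈ $0.23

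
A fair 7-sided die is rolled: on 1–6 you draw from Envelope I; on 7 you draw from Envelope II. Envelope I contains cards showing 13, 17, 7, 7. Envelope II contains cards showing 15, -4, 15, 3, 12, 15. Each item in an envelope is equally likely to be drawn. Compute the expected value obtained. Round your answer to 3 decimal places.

E[X | Envelope I] = (13 + 17 + 7 + 7)/4 = 11
E[X | Envelope II] = (15 − 4 + 15 + 3 + 12 + 15)/6 = 28/3
E[X] = (6/7)·11 + (1/7)·28/3 = 226/21 ≈ 10.762

10.762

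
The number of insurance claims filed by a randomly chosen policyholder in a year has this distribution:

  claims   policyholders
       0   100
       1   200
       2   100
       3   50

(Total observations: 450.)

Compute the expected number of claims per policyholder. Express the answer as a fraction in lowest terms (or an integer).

11/9

Total = 450, so P(claims=0) = 100/450, etc.
E[X] = (2/9)·0 + (4/9)·1 + (2/9)·2 + (1/9)·3
     = 11/9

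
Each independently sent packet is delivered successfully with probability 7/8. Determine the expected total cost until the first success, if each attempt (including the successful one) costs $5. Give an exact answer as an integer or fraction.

40/7 dollars

E[#attempts] = 1/p = 8/7; E[cost] = 5·8/7 = 40/7.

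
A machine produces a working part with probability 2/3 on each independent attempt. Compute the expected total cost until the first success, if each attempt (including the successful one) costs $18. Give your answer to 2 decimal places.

$27.00

E[#attempts] = 1/p = 3/2; E[cost] = 18·3/2 = 27.
≈ 27.00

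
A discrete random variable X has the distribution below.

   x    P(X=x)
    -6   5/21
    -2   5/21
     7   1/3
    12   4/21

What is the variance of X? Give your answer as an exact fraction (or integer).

2250/49

E[X] = (5/21)·(-6) + (5/21)·(-2) + (1/3)·7 + (4/21)·12 = 19/7
E[X²] = (5/21)·36 + (5/21)·4 + (1/3)·49 + (4/21)·144 = 373/7
Var(X) = 373/7 − (19/7)² = 2250/49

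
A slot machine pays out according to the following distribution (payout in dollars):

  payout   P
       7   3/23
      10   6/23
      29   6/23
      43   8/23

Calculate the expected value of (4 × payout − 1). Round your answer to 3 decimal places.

103.174

E[4x-1] = (3/23)·27 + (6/23)·39 + (6/23)·115 + (8/23)·171
     = 2373/23 ≈ 103.174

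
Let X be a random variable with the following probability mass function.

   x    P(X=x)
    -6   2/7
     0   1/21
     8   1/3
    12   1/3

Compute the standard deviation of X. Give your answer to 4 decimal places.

E[X] = 104/21, E[X²] = 1672/21
Var(X) = E[X²] − (E[X])² = 1672/21 − 10816/441 = 24296/441
SD(X) = √(24296/441) ≈ 7.4225

7.4225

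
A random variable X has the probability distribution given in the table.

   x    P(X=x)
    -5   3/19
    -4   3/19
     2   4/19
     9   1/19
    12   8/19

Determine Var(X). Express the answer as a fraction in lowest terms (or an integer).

18672/361

E[X] = (3/19)·(-5) + (3/19)·(-4) + (4/19)·2 + (1/19)·9 + (8/19)·12 = 86/19
E[X²] = (3/19)·25 + (3/19)·16 + (4/19)·4 + (1/19)·81 + (8/19)·144 = 1372/19
Var(X) = 1372/19 − (86/19)² = 18672/361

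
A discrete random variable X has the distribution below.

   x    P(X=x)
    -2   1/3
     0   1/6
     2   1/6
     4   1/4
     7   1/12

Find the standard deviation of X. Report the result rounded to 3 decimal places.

E[X] = 5/4, E[X²] = 121/12
Var(X) = E[X²] − (E[X])² = 121/12 − 25/16 = 409/48
SD(X) = √(409/48) ≈ 2.919

2.919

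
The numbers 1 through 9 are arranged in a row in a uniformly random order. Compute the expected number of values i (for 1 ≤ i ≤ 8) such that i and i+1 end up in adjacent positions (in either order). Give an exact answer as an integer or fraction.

For each i ∈ {1,…,8}, let Xᵢ = 1 if i and i+1 are adjacent. P(Xᵢ=1) = 2·(9−1)!/9! = 2/9.
By linearity, E[ΣXᵢ] = (8)·(2/9) = 16/9.

16/9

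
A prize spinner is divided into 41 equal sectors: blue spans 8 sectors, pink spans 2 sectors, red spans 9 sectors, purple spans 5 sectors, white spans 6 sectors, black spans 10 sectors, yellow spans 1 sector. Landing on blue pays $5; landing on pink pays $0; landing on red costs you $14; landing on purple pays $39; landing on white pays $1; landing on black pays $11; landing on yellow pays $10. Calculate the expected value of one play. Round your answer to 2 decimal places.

$5.73

E[payout] = (8/41)·5 + (2/41)·0 + (9/41)·(-14) + (5/41)·39 + (6/41)·1 + (10/41)·11 + (1/41)·10 = 235/41
≈ $5.73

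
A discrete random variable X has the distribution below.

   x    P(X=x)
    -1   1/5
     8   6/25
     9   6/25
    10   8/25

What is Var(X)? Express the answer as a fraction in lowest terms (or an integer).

E[X] = (1/5)·(-1) + (6/25)·8 + (6/25)·9 + (8/25)·10 = 177/25
E[X²] = (1/5)·1 + (6/25)·64 + (6/25)·81 + (8/25)·100 = 67
Var(X) = 67 − (177/25)² = 10546/625

10546/625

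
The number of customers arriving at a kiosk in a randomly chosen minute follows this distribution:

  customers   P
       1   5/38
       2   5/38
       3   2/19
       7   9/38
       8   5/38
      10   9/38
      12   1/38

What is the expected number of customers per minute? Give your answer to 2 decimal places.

6.11

E[X] = (5/38)·1 + (5/38)·2 + (2/19)·3 + (9/38)·7 + (5/38)·8 + (9/38)·10 + (1/38)·12
     = 116/19 ≈ 6.11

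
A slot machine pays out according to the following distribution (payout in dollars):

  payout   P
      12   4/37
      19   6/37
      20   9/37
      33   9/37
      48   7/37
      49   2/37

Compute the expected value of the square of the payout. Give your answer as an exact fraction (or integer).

37073/37

E[X²] = (4/37)·144 + (6/37)·361 + (9/37)·400 + (9/37)·1089 + (7/37)·2304 + (2/37)·2401
     = 37073/37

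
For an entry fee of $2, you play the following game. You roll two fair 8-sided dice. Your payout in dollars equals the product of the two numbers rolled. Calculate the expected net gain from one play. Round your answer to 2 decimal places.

Distribution of the product of the two numbers rolled: 1 w.p. 1/64, 2 w.p. 1/32, 3 w.p. 1/32, 4 w.p. 3/64, 5 w.p. 1/32, 6 w.p. 1/16, …
E[payout] = (1/64)·1 + (1/32)·2 + (1/32)·3 + (3/64)·4 + (1/32)·5 + (1/16)·6 + (1/32)·7 + (1/16)·8 + (1/64)·9 + (1/32)·10 + (1/16)·12 + (1/32)·14 + (1/32)·15 + (3/64)·16 + (1/32)·18 + (1/32)·20 + (1/32)·21 + (1/16)·24 + (1/64)·25 + (1/32)·28 + (1/32)·30 + (1/32)·32 + (1/32)·35 + (1/64)·36 + (1/32)·40 + (1/32)·42 + (1/32)·48 + (1/64)·49 + (1/32)·56 + (1/64)·64 = 81/4
Expected profit = 81/4 − 2 = 73/4 ≈ $18.25

$18.25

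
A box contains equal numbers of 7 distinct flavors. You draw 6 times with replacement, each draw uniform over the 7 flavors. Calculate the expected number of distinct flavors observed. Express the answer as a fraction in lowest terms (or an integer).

70993/16807

Let Xⱼ=1 if type j appears at least once. P(Xⱼ=1) = 1 − ((7−1)/7)^6 = 70993/117649.
E[#distinct] = 7·70993/117649 = 70993/16807.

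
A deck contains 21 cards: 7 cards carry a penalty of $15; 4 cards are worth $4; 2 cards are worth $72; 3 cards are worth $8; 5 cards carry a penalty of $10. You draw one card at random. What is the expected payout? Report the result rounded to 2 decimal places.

$1.38

E[payout] = (7/21)·(-15) + (4/21)·4 + (2/21)·72 + (3/21)·8 + (5/21)·(-10) = 29/21
≈ $1.38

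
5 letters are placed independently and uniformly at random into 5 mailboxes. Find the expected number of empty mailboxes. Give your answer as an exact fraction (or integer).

1024/625

Let Xⱼ=1 if mailbox j is empty. P(Xⱼ=1) = ((5-1)/5)^5 = 1024/3125.
By linearity, E[#empty] = 5·1024/3125 = 1024/625.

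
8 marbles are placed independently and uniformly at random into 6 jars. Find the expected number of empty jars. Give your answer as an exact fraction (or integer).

390625/279936

Let Xⱼ=1 if jar j is empty. P(Xⱼ=1) = ((6-1)/6)^8 = 390625/1679616.
By linearity, E[#empty] = 6·390625/1679616 = 390625/279936.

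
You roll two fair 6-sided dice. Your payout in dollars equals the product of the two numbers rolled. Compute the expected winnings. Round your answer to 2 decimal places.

Distribution of the product of the two numbers rolled: 1 w.p. 1/36, 2 w.p. 1/18, 3 w.p. 1/18, 4 w.p. 1/12, 5 w.p. 1/18, 6 w.p. 1/9, …
E[payout] = (1/36)·1 + (1/18)·2 + (1/18)·3 + (1/12)·4 + (1/18)·5 + (1/9)·6 + (1/18)·8 + (1/36)·9 + (1/18)·10 + (1/9)·12 + (1/18)·15 + (1/36)·16 + (1/18)·18 + (1/18)·20 + (1/18)·24 + (1/36)·25 + (1/18)·30 + (1/36)·36 = 49/4
≈ $12.25

$12.25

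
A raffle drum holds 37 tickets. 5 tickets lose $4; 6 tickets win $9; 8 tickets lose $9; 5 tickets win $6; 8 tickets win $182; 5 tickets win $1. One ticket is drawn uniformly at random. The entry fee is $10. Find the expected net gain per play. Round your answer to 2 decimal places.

E[payout] = (5/37)·(-4) + (6/37)·9 + (8/37)·(-9) + (5/37)·6 + (8/37)·182 + (5/37)·1 = 1453/37
Expected profit = 1453/37 − 10 = 1083/37 ≈ $29.27

$29.27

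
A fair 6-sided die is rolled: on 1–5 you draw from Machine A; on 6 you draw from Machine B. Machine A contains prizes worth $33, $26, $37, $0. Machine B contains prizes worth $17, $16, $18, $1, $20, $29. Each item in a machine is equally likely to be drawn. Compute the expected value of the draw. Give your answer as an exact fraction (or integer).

E[X | Machine A] = (33 + 26 + 37 + 0)/4 = 24
E[X | Machine B] = (17 + 16 + 18 + 1 + 20 + 29)/6 = 101/6
E[X] = (5/6)·24 + (1/6)·101/6 = 821/36

821/36 dollars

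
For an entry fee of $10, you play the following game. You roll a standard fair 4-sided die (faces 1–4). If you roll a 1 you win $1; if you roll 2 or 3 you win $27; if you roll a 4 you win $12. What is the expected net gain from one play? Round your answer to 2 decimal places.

$6.75

E[payout] = (1/4)·1 + (1/4)·12 + (1/2)·27 = 67/4
Expected profit = 67/4 − 10 = 27/4 ≈ $6.75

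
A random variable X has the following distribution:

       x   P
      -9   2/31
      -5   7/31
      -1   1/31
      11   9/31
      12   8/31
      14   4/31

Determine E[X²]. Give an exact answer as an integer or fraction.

3363/31

E[X²] = (2/31)·81 + (7/31)·25 + (1/31)·1 + (9/31)·121 + (8/31)·144 + (4/31)·196
     = 3363/31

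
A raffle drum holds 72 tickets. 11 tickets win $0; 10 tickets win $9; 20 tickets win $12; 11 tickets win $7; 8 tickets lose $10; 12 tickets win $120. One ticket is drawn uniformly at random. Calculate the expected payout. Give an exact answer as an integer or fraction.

E[payout] = (11/72)·0 + (10/72)·9 + (20/72)·12 + (11/72)·7 + (8/72)·(-10) + (12/72)·120 = 589/24

589/24 dollars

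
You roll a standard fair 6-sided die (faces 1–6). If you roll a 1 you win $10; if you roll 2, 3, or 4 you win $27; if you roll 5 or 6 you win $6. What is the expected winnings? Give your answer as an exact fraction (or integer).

103/6 dollars

E[payout] = (1/3)·6 + (1/6)·10 + (1/2)·27 = 103/6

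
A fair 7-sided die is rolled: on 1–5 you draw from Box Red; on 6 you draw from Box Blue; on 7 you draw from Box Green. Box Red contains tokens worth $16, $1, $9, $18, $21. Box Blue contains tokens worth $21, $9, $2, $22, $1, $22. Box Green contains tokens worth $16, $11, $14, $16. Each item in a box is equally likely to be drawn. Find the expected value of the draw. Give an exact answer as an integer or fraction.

E[X | Box Red] = (16 + 1 + 9 + 18 + 21)/5 = 13
E[X | Box Blue] = (21 + 9 + 2 + 22 + 1 + 22)/6 = 77/6
E[X | Box Green] = (16 + 11 + 14 + 16)/4 = 57/4
E[X] = (5/7)·13 + (1/7)·77/6 + (1/7)·57/4 = 1105/84

1105/84 dollars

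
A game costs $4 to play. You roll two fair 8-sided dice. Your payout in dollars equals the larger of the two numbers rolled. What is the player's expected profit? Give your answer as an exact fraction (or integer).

Distribution of the larger of the two numbers rolled: 1 w.p. 1/64, 2 w.p. 3/64, 3 w.p. 5/64, 4 w.p. 7/64, 5 w.p. 9/64, 6 w.p. 11/64, …
E[payout] = (1/64)·1 + (3/64)·2 + (5/64)·3 + (7/64)·4 + (9/64)·5 + (11/64)·6 + (13/64)·7 + (15/64)·8 = 93/16
Expected profit = 93/16 − 4 = 29/16

29/16 dollars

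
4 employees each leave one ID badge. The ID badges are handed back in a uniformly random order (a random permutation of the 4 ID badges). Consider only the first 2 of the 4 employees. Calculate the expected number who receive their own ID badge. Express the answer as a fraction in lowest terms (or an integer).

Let Xᵢ = 1 if person i gets their own ID badge. For each i, P(Xᵢ=1) = 1/4.
By linearity of expectation, E[X₁+…+X_2] = 2·(1/4) = 1/2.

1/2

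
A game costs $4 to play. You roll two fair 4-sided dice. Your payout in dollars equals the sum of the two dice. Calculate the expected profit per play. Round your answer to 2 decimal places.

$1.00

Distribution of the sum of the two dice: 2 w.p. 1/16, 3 w.p. 1/8, 4 w.p. 3/16, 5 w.p. 1/4, 6 w.p. 3/16, 7 w.p. 1/8, …
E[payout] = (1/16)·2 + (1/8)·3 + (3/16)·4 + (1/4)·5 + (3/16)·6 + (1/8)·7 + (1/16)·8 = 5
Expected profit = 5 − 4 = 1 ≈ $1.00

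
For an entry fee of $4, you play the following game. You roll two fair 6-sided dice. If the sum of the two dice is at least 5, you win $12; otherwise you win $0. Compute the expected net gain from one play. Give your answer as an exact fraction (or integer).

$6

E[payout] = (1/6)·0 + (5/6)·12 = 10
Expected profit = 10 − 4 = 6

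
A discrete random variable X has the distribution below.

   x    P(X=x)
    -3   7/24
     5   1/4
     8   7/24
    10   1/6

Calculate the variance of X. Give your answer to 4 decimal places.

25.0677

E[X] = (7/24)·(-3) + (1/4)·5 + (7/24)·8 + (1/6)·10 = 35/8
E[X²] = (7/24)·9 + (1/4)·25 + (7/24)·64 + (1/6)·100 = 1061/24
Var(X) = 1061/24 − (35/8)² = 4813/192 ≈ 25.0677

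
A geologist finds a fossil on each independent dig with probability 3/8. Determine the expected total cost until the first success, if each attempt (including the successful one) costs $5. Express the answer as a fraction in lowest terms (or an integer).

40/3 dollars

E[#attempts] = 1/p = 8/3; E[cost] = 5·8/3 = 40/3.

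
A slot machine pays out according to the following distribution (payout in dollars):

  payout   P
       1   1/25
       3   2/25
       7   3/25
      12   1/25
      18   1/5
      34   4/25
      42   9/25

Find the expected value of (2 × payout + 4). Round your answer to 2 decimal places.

55.52

E[2x+4] = (1/25)·6 + (2/25)·10 + (3/25)·18 + (1/25)·28 + (1/5)·40 + (4/25)·72 + (9/25)·88
     = 1388/25 ≈ 55.52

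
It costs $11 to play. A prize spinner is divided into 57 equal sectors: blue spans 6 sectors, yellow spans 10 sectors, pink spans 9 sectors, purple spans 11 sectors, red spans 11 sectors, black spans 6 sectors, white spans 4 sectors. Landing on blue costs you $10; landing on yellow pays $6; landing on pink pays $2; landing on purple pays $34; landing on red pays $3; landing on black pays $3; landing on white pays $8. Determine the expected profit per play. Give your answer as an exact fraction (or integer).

-8/3 dollars

E[payout] = (6/57)·(-10) + (10/57)·6 + (9/57)·2 + (11/57)·34 + (11/57)·3 + (6/57)·3 + (4/57)·8 = 25/3
Expected profit = 25/3 − 11 = -8/3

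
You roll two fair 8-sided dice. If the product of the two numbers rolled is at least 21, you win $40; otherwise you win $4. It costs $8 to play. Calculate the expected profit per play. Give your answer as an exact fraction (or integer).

85/8 dollars

E[payout] = (19/32)·4 + (13/32)·40 = 149/8
Expected profit = 149/8 − 8 = 85/8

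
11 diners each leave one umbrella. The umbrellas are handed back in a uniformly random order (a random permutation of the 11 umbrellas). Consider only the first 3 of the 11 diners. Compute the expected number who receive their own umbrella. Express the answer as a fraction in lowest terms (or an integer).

3/11

Let Xᵢ = 1 if person i gets their own umbrella. For each i, P(Xᵢ=1) = 1/11.
By linearity of expectation, E[X₁+…+X_3] = 3·(1/11) = 3/11.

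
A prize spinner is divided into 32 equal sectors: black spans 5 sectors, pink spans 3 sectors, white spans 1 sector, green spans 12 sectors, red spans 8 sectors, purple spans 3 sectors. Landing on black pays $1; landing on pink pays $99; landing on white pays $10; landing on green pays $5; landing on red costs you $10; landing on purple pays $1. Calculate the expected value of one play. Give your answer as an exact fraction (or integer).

295/32 dollars

E[payout] = (5/32)·1 + (3/32)·99 + (1/32)·10 + (12/32)·5 + (8/32)·(-10) + (3/32)·1 = 295/32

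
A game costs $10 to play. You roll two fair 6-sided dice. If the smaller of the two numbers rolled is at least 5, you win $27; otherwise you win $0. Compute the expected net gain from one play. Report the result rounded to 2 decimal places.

E[payout] = (8/9)·0 + (1/9)·27 = 3
Expected profit = 3 − 10 = -7 ≈ -$7.00

-$7.00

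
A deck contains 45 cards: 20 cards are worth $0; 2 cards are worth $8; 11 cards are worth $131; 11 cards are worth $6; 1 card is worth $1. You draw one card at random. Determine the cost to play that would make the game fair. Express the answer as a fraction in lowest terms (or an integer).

508/15 dollars

E[payout] = (20/45)·0 + (2/45)·8 + (11/45)·131 + (11/45)·6 + (1/45)·1 = 508/15
Fair fee = E[payout] = 508/15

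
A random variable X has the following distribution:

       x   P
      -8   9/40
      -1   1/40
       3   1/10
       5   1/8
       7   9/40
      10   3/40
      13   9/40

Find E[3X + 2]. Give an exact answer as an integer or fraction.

E[3x+2] = (9/40)·(-22) + (1/40)·(-1) + (1/10)·11 + (1/8)·17 + (9/40)·23 + (3/40)·32 + (9/40)·41
     = 301/20

301/20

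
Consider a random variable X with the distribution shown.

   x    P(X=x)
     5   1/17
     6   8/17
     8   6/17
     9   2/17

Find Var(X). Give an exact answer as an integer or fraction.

26/17

E[X] = (1/17)·5 + (8/17)·6 + (6/17)·8 + (2/17)·9 = 7
E[X²] = (1/17)·25 + (8/17)·36 + (6/17)·64 + (2/17)·81 = 859/17
Var(X) = 859/17 − (7)² = 26/17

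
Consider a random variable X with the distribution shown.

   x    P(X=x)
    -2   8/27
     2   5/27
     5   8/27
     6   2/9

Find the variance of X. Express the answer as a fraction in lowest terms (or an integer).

E[X] = (8/27)·(-2) + (5/27)·2 + (8/27)·5 + (2/9)·6 = 70/27
E[X²] = (8/27)·4 + (5/27)·4 + (8/27)·25 + (2/9)·36 = 52/3
Var(X) = 52/3 − (70/27)² = 7736/729

7736/729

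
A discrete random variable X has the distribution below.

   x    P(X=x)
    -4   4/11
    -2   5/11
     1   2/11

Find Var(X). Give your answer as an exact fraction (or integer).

370/121

E[X] = (4/11)·(-4) + (5/11)·(-2) + (2/11)·1 = -24/11
E[X²] = (4/11)·16 + (5/11)·4 + (2/11)·1 = 86/11
Var(X) = 86/11 − (-24/11)² = 370/121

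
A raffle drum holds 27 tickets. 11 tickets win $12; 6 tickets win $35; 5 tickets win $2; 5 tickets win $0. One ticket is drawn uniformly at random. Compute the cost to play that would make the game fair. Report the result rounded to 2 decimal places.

$13.04

E[payout] = (11/27)·12 + (6/27)·35 + (5/27)·2 + (5/27)·0 = 352/27
Fair fee = E[payout] = 352/27 ≈ $13.04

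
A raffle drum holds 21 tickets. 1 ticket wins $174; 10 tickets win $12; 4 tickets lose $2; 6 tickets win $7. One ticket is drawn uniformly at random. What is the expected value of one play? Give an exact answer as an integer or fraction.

328/21 dollars

E[payout] = (1/21)·174 + (10/21)·12 + (4/21)·(-2) + (6/21)·7 = 328/21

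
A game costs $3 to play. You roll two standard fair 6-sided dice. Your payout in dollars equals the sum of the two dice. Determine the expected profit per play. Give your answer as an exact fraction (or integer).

$4

Distribution of the sum of the two dice: 2 w.p. 1/36, 3 w.p. 1/18, 4 w.p. 1/12, 5 w.p. 1/9, 6 w.p. 5/36, 7 w.p. 1/6, …
E[payout] = (1/36)·2 + (1/18)·3 + (1/12)·4 + (1/9)·5 + (5/36)·6 + (1/6)·7 + (5/36)·8 + (1/9)·9 + (1/12)·10 + (1/18)·11 + (1/36)·12 = 7
Expected profit = 7 − 3 = 4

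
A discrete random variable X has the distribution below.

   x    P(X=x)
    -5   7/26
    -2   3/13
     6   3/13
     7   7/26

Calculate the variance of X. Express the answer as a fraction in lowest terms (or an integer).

4566/169

E[X] = (7/26)·(-5) + (3/13)·(-2) + (3/13)·6 + (7/26)·7 = 19/13
E[X²] = (7/26)·25 + (3/13)·4 + (3/13)·36 + (7/26)·49 = 379/13
Var(X) = 379/13 − (19/13)² = 4566/169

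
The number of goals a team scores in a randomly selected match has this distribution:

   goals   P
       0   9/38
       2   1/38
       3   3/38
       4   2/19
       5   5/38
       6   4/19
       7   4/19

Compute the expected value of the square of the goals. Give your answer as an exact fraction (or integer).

E[X²] = (9/38)·0 + (1/38)·4 + (3/38)·9 + (2/19)·16 + (5/38)·25 + (4/19)·36 + (4/19)·49
     = 450/19

450/19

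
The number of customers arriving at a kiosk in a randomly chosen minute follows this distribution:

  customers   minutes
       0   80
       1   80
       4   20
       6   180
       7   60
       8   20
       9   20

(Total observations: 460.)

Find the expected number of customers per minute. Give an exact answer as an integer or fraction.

Total = 460, so P(customers=0) = 80/460, etc.
E[X] = (4/23)·0 + (4/23)·1 + (1/23)·4 + (9/23)·6 + (3/23)·7 + (1/23)·8 + (1/23)·9
     = 100/23

100/23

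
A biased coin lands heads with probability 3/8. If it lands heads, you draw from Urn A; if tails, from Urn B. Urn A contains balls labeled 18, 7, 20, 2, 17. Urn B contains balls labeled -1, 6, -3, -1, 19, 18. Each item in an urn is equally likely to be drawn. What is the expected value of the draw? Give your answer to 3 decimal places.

8.758

E[X | Urn A] = (18 + 7 + 20 + 2 + 17)/5 = 64/5
E[X | Urn B] = (-1 + 6 − 3 − 1 + 19 + 18)/6 = 19/3
E[X] = (3/8)·64/5 + (5/8)·19/3 = 1051/120 ≈ 8.758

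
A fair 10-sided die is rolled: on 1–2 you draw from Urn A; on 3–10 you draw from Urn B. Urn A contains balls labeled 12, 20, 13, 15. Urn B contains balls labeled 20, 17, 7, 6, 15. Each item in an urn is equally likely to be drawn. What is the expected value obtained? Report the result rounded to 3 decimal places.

13.400

E[X | Urn A] = (12 + 20 + 13 + 15)/4 = 15
E[X | Urn B] = (20 + 17 + 7 + 6 + 15)/5 = 13
E[X] = (1/5)·15 + (4/5)·13 = 67/5 ≈ 13.400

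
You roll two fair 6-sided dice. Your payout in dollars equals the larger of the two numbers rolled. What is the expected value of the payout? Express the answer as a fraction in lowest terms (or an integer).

161/36 dollars

Distribution of the larger of the two numbers rolled: 1 w.p. 1/36, 2 w.p. 1/12, 3 w.p. 5/36, 4 w.p. 7/36, 5 w.p. 1/4, 6 w.p. 11/36
E[payout] = (1/36)·1 + (1/12)·2 + (5/36)·3 + (7/36)·4 + (1/4)·5 + (11/36)·6 = 161/36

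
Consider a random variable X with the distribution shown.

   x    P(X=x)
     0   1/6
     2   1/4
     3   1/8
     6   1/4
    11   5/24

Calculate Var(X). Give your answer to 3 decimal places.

14.556

E[X] = (1/6)·0 + (1/4)·2 + (1/8)·3 + (1/4)·6 + (5/24)·11 = 14/3
E[X²] = (1/6)·0 + (1/4)·4 + (1/8)·9 + (1/4)·36 + (5/24)·121 = 109/3
Var(X) = 109/3 − (14/3)² = 131/9 ≈ 14.556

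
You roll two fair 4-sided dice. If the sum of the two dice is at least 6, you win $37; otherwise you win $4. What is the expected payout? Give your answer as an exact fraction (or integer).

E[payout] = (5/8)·4 + (3/8)·37 = 131/8

131/8 dollars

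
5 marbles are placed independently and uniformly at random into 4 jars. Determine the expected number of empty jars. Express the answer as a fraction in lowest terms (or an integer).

Let Xⱼ=1 if jar j is empty. P(Xⱼ=1) = ((4-1)/4)^5 = 243/1024.
By linearity, E[#empty] = 4·243/1024 = 243/256.

243/256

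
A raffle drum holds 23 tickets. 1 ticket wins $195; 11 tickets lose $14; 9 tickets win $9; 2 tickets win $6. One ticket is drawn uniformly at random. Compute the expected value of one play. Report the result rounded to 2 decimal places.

$5.83

E[payout] = (1/23)·195 + (11/23)·(-14) + (9/23)·9 + (2/23)·6 = 134/23
≈ $5.83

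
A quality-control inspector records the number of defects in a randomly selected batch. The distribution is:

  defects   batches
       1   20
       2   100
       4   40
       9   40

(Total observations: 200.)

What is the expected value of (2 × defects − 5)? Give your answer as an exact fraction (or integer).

12/5

Total = 200, so P(defects=1) = 20/200, etc.
E[2x-5] = (1/10)·(-3) + (1/2)·(-1) + (1/5)·3 + (1/5)·13
     = 12/5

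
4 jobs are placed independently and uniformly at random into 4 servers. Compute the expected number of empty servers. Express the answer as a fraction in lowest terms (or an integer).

Let Xⱼ=1 if server j is empty. P(Xⱼ=1) = ((4-1)/4)^4 = 81/256.
By linearity, E[#empty] = 4·81/256 = 81/64.

81/64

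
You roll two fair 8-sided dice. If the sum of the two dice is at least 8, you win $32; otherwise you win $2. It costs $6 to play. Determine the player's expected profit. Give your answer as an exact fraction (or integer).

E[payout] = (21/64)·2 + (43/64)·32 = 709/32
Expected profit = 709/32 − 6 = 517/32

517/32 dollars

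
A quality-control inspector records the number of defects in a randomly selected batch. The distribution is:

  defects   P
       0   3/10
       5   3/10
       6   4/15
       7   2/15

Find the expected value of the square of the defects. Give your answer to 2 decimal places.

23.63

E[X²] = (3/10)·0 + (3/10)·25 + (4/15)·36 + (2/15)·49
     = 709/30 ≈ 23.63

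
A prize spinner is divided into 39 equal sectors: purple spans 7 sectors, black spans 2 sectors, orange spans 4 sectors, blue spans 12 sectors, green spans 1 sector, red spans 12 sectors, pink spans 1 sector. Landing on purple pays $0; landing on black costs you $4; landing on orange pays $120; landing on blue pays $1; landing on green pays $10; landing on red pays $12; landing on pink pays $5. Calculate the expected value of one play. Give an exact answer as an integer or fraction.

643/39 dollars

E[payout] = (7/39)·0 + (2/39)·(-4) + (4/39)·120 + (12/39)·1 + (1/39)·10 + (12/39)·12 + (1/39)·5 = 643/39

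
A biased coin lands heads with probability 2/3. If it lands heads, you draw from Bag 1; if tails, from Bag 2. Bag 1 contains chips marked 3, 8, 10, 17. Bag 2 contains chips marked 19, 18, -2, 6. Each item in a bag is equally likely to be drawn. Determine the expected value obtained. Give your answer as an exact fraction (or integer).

39/4

E[X | Bag 1] = (3 + 8 + 10 + 17)/4 = 19/2
E[X | Bag 2] = (19 + 18 − 2 + 6)/4 = 41/4
E[X] = (2/3)·19/2 + (1/3)·41/4 = 39/4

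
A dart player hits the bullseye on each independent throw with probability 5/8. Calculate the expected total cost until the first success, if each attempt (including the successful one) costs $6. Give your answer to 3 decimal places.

E[#attempts] = 1/p = 8/5; E[cost] = 6·8/5 = 48/5.
≈ 9.600

$9.600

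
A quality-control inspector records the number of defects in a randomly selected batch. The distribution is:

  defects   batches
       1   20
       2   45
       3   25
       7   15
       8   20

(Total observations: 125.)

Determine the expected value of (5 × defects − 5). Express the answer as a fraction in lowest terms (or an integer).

Total = 125, so P(defects=1) = 20/125, etc.
E[5x-5] = (4/25)·0 + (9/25)·5 + (1/5)·10 + (3/25)·30 + (4/25)·35
     = 13

13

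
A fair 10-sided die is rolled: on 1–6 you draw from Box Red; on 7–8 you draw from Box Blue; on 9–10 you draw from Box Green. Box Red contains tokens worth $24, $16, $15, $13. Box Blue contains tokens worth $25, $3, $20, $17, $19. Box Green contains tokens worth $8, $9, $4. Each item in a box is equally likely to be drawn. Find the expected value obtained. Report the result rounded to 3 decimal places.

E[X | Box Red] = (24 + 16 + 15 + 13)/4 = 17
E[X | Box Blue] = (25 + 3 + 20 + 17 + 19)/5 = 84/5
E[X | Box Green] = (8 + 9 + 4)/3 = 7
E[X] = (3/5)·17 + (1/5)·84/5 + (1/5)·7 = 374/25 ≈ 14.960

$14.960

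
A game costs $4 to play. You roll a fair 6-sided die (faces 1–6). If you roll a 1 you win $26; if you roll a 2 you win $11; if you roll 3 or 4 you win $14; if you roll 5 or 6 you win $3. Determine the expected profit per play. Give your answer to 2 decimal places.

$7.83

E[payout] = (1/3)·3 + (1/6)·11 + (1/3)·14 + (1/6)·26 = 71/6
Expected profit = 71/6 − 4 = 47/6 ≈ $7.83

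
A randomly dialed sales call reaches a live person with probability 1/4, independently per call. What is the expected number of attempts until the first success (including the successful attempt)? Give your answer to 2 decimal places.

For a geometric distribution, E[trials] = 1/p = 1/(1/4) = 4.
≈ 4.00

4.00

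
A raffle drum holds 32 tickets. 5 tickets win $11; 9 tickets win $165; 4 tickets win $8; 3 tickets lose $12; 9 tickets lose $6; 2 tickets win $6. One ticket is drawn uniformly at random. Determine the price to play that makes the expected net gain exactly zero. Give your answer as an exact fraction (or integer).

E[payout] = (5/32)·11 + (9/32)·165 + (4/32)·8 + (3/32)·(-12) + (9/32)·(-6) + (2/32)·6 = 747/16
Fair fee = E[payout] = 747/16

747/16 dollars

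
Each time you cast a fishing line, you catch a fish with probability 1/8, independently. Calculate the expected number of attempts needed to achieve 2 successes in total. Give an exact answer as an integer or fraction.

By linearity (sum of 2 independent geometric waits), E[trials] = 2/p = 2/(1/8) = 16.

16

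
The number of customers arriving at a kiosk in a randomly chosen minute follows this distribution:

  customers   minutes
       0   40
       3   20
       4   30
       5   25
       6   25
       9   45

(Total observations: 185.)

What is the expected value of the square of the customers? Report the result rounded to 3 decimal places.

31.514

Total = 185, so P(customers=0) = 40/185, etc.
E[X²] = (8/37)·0 + (4/37)·9 + (6/37)·16 + (5/37)·25 + (5/37)·36 + (9/37)·81
     = 1166/37 ≈ 31.514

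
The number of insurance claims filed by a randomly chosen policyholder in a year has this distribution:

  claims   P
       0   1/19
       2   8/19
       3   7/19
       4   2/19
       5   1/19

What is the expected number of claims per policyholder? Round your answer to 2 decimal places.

E[X] = (1/19)·0 + (8/19)·2 + (7/19)·3 + (2/19)·4 + (1/19)·5
     = 50/19 ≈ 2.63

2.63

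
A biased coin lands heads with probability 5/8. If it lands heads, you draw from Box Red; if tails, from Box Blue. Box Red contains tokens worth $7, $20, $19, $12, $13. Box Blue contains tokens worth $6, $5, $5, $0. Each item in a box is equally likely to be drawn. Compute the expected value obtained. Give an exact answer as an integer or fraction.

E[X | Box Red] = (7 + 20 + 19 + 12 + 13)/5 = 71/5
E[X | Box Blue] = (6 + 5 + 5 + 0)/4 = 4
E[X] = (5/8)·71/5 + (3/8)·4 = 83/8

83/8 dollars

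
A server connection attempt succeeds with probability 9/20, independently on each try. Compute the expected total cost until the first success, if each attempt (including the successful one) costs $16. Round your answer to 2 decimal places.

E[#attempts] = 1/p = 20/9; E[cost] = 16·20/9 = 320/9.
≈ 35.56

$35.56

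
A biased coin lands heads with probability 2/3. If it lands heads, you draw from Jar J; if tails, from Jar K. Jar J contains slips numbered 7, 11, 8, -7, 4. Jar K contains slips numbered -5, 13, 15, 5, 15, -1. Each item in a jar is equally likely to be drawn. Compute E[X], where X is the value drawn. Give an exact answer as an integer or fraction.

E[X | Jar J] = (7 + 11 + 8 − 7 + 4)/5 = 23/5
E[X | Jar K] = (-5 + 13 + 15 + 5 + 15 − 1)/6 = 7
E[X] = (2/3)·23/5 + (1/3)·7 = 27/5

27/5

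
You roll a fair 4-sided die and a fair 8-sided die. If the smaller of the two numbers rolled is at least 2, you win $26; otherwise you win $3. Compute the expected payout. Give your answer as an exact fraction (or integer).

E[payout] = (11/32)·3 + (21/32)·26 = 579/32

579/32 dollars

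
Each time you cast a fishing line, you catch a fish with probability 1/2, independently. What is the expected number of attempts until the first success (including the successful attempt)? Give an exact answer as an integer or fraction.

2

For a geometric distribution, E[trials] = 1/p = 1/(1/2) = 2.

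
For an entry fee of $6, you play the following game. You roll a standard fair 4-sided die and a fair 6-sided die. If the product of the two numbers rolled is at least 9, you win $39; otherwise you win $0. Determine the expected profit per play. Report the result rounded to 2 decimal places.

$10.25

E[payout] = (7/12)·0 + (5/12)·39 = 65/4
Expected profit = 65/4 − 6 = 41/4 ≈ $10.25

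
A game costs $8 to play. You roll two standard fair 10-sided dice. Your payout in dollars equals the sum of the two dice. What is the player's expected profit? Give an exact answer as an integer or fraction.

$3

Distribution of the sum of the two dice: 2 w.p. 1/100, 3 w.p. 1/50, 4 w.p. 3/100, 5 w.p. 1/25, 6 w.p. 1/20, 7 w.p. 3/50, …
E[payout] = (1/100)·2 + (1/50)·3 + (3/100)·4 + (1/25)·5 + (1/20)·6 + (3/50)·7 + (7/100)·8 + (2/25)·9 + (9/100)·10 + (1/10)·11 + (9/100)·12 + (2/25)·13 + (7/100)·14 + (3/50)·15 + (1/20)·16 + (1/25)·17 + (3/100)·18 + (1/50)·19 + (1/100)·20 = 11
Expected profit = 11 − 8 = 3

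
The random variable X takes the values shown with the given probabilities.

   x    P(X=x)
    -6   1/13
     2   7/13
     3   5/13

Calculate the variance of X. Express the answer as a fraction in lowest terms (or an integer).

888/169

E[X] = (1/13)·(-6) + (7/13)·2 + (5/13)·3 = 23/13
E[X²] = (1/13)·36 + (7/13)·4 + (5/13)·9 = 109/13
Var(X) = 109/13 − (23/13)² = 888/169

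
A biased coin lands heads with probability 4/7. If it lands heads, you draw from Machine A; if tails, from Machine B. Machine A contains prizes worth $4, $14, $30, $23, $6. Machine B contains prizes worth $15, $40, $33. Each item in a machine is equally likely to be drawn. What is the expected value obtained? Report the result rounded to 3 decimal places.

E[X | Machine A] = (4 + 14 + 30 + 23 + 6)/5 = 77/5
E[X | Machine B] = (15 + 40 + 33)/3 = 88/3
E[X] = (4/7)·77/5 + (3/7)·88/3 = 748/35 ≈ 21.371

$21.371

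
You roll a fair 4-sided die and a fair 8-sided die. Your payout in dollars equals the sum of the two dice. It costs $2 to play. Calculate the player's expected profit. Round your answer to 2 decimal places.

$5.00

Distribution of the sum of the two dice: 2 w.p. 1/32, 3 w.p. 1/16, 4 w.p. 3/32, 5 w.p. 1/8, 6 w.p. 1/8, 7 w.p. 1/8, …
E[payout] = (1/32)·2 + (1/16)·3 + (3/32)·4 + (1/8)·5 + (1/8)·6 + (1/8)·7 + (1/8)·8 + (1/8)·9 + (3/32)·10 + (1/16)·11 + (1/32)·12 = 7
Expected profit = 7 − 2 = 5 ≈ $5.00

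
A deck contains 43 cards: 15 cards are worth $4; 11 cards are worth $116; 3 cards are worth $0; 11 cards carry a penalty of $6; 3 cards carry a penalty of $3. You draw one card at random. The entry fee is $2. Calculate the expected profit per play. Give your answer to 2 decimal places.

E[payout] = (15/43)·4 + (11/43)·116 + (3/43)·0 + (11/43)·(-6) + (3/43)·(-3) = 1261/43
Expected profit = 1261/43 − 2 = 1175/43 ≈ $27.33

$27.33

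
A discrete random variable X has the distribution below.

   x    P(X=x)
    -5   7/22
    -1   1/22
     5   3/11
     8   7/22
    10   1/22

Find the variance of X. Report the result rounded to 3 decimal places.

32.289

E[X] = (7/22)·(-5) + (1/22)·(-1) + (3/11)·5 + (7/22)·8 + (1/22)·10 = 30/11
E[X²] = (7/22)·25 + (1/22)·1 + (3/11)·25 + (7/22)·64 + (1/22)·100 = 437/11
Var(X) = 437/11 − (30/11)² = 3907/121 ≈ 32.289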